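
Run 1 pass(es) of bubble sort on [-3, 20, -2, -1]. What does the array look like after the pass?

After pass 1: [-3, -2, -1, 20] (2 swaps)
Total swaps: 2


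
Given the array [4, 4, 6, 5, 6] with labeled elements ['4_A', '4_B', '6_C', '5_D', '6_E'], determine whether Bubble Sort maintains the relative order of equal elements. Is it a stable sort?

Trace Bubble Sort on the labeled array (the key is the number; the letter only tracks identity):
  After pass 1: [4_A, 4_B, 5_D, 6_C, 6_E]
  After pass 2: [4_A, 4_B, 5_D, 6_C, 6_E] (no swaps, done)
Final order: [4_A, 4_B, 5_D, 6_C, 6_E]
Equal keys:
  value 4: originally 4_A, 4_B; after sorting 4_A, 4_B -> order preserved
  value 6: originally 6_C, 6_E; after sorting 6_C, 6_E -> order preserved
All equal keys kept their original relative order. Bubble Sort is stable: it only swaps adjacent elements when the left one is strictly greater, so equal keys never move past each other.
Answer: Stable


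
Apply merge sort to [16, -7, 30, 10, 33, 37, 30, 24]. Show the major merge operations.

Divide and conquer:
  Merge [16] + [-7] -> [-7, 16]
  Merge [30] + [10] -> [10, 30]
  Merge [-7, 16] + [10, 30] -> [-7, 10, 16, 30]
  Merge [33] + [37] -> [33, 37]
  Merge [30] + [24] -> [24, 30]
  Merge [33, 37] + [24, 30] -> [24, 30, 33, 37]
  Merge [-7, 10, 16, 30] + [24, 30, 33, 37] -> [-7, 10, 16, 24, 30, 30, 33, 37]


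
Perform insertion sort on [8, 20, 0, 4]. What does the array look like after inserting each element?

First element 8 is already 'sorted'
Insert 20: shifted 0 elements -> [8, 20, 0, 4]
Insert 0: shifted 2 elements -> [0, 8, 20, 4]
Insert 4: shifted 2 elements -> [0, 4, 8, 20]


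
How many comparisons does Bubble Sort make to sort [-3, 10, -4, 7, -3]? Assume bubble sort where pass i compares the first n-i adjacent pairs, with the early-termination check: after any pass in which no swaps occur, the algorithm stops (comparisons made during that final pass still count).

Pass 1: compare adjacent pairs (0,1)..(3,4) = 4 comparison(s), 3 swap(s) -> [-3, -4, 7, -3, 10]
Pass 2: compare adjacent pairs (0,1)..(2,3) = 3 comparison(s), 2 swap(s) -> [-4, -3, -3, 7, 10]
Pass 3: compare adjacent pairs (0,1)..(1,2) = 2 comparison(s), 0 swap(s) -> [-4, -3, -3, 7, 10]
No swaps in this pass, so bubble sort stops here.
Total comparisons: 4 + 3 + 2 = 9


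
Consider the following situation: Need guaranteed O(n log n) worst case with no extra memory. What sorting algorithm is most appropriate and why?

Best choice: Heapsort
Reason: Heapsort is O(n log n) worst case and sorts in-place; quicksort can degrade to O(n^2)


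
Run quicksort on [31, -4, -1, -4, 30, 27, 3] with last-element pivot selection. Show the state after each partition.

Partition 1: pivot=3 at index 3 -> [-4, -1, -4, 3, 30, 27, 31]
Partition 2: pivot=-4 at index 1 -> [-4, -4, -1, 3, 30, 27, 31]
Partition 3: pivot=31 at index 6 -> [-4, -4, -1, 3, 30, 27, 31]
Partition 4: pivot=27 at index 4 -> [-4, -4, -1, 3, 27, 30, 31]


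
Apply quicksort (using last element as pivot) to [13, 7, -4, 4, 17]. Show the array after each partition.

Partition 1: pivot=17 at index 4 -> [13, 7, -4, 4, 17]
Partition 2: pivot=4 at index 1 -> [-4, 4, 13, 7, 17]
Partition 3: pivot=7 at index 2 -> [-4, 4, 7, 13, 17]


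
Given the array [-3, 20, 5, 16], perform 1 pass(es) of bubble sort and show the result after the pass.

After pass 1: [-3, 5, 16, 20] (2 swaps)
Total swaps: 2


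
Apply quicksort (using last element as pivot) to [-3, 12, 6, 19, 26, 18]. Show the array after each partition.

Partition 1: pivot=18 at index 3 -> [-3, 12, 6, 18, 26, 19]
Partition 2: pivot=6 at index 1 -> [-3, 6, 12, 18, 26, 19]
Partition 3: pivot=19 at index 4 -> [-3, 6, 12, 18, 19, 26]


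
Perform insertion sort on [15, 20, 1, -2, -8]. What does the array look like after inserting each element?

First element 15 is already 'sorted'
Insert 20: shifted 0 elements -> [15, 20, 1, -2, -8]
Insert 1: shifted 2 elements -> [1, 15, 20, -2, -8]
Insert -2: shifted 3 elements -> [-2, 1, 15, 20, -8]
Insert -8: shifted 4 elements -> [-8, -2, 1, 15, 20]


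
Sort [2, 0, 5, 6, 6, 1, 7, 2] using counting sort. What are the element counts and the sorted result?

Count array: [1, 1, 2, 0, 0, 1, 2, 1]
(count[i] = number of elements equal to i)
Cumulative count: [1, 2, 4, 4, 4, 5, 7, 8]
Sorted: [0, 1, 2, 2, 5, 6, 6, 7]


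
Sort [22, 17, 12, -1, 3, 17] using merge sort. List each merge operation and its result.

Divide and conquer:
  Merge [17] + [12] -> [12, 17]
  Merge [22] + [12, 17] -> [12, 17, 22]
  Merge [3] + [17] -> [3, 17]
  Merge [-1] + [3, 17] -> [-1, 3, 17]
  Merge [12, 17, 22] + [-1, 3, 17] -> [-1, 3, 12, 17, 17, 22]


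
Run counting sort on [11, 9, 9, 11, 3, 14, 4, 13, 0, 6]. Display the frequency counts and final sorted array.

Count array: [1, 0, 0, 1, 1, 0, 1, 0, 0, 2, 0, 2, 0, 1, 1]
(count[i] = number of elements equal to i)
Cumulative count: [1, 1, 1, 2, 3, 3, 4, 4, 4, 6, 6, 8, 8, 9, 10]
Sorted: [0, 3, 4, 6, 9, 9, 11, 11, 13, 14]


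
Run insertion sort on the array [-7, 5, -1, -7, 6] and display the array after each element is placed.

First element -7 is already 'sorted'
Insert 5: shifted 0 elements -> [-7, 5, -1, -7, 6]
Insert -1: shifted 1 elements -> [-7, -1, 5, -7, 6]
Insert -7: shifted 2 elements -> [-7, -7, -1, 5, 6]
Insert 6: shifted 0 elements -> [-7, -7, -1, 5, 6]


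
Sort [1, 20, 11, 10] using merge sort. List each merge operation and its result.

Divide and conquer:
  Merge [1] + [20] -> [1, 20]
  Merge [11] + [10] -> [10, 11]
  Merge [1, 20] + [10, 11] -> [1, 10, 11, 20]


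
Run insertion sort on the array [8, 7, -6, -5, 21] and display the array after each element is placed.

First element 8 is already 'sorted'
Insert 7: shifted 1 elements -> [7, 8, -6, -5, 21]
Insert -6: shifted 2 elements -> [-6, 7, 8, -5, 21]
Insert -5: shifted 2 elements -> [-6, -5, 7, 8, 21]
Insert 21: shifted 0 elements -> [-6, -5, 7, 8, 21]


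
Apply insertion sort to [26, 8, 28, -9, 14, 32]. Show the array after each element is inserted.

First element 26 is already 'sorted'
Insert 8: shifted 1 elements -> [8, 26, 28, -9, 14, 32]
Insert 28: shifted 0 elements -> [8, 26, 28, -9, 14, 32]
Insert -9: shifted 3 elements -> [-9, 8, 26, 28, 14, 32]
Insert 14: shifted 2 elements -> [-9, 8, 14, 26, 28, 32]
Insert 32: shifted 0 elements -> [-9, 8, 14, 26, 28, 32]


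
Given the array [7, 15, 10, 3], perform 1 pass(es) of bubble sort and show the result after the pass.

After pass 1: [7, 10, 3, 15] (2 swaps)
Total swaps: 2


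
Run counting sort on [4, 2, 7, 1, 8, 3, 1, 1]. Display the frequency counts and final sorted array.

Count array: [0, 3, 1, 1, 1, 0, 0, 1, 1]
(count[i] = number of elements equal to i)
Cumulative count: [0, 3, 4, 5, 6, 6, 6, 7, 8]
Sorted: [1, 1, 1, 2, 3, 4, 7, 8]


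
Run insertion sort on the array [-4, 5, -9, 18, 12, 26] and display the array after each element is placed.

First element -4 is already 'sorted'
Insert 5: shifted 0 elements -> [-4, 5, -9, 18, 12, 26]
Insert -9: shifted 2 elements -> [-9, -4, 5, 18, 12, 26]
Insert 18: shifted 0 elements -> [-9, -4, 5, 18, 12, 26]
Insert 12: shifted 1 elements -> [-9, -4, 5, 12, 18, 26]
Insert 26: shifted 0 elements -> [-9, -4, 5, 12, 18, 26]


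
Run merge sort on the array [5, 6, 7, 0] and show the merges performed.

Divide and conquer:
  Merge [5] + [6] -> [5, 6]
  Merge [7] + [0] -> [0, 7]
  Merge [5, 6] + [0, 7] -> [0, 5, 6, 7]


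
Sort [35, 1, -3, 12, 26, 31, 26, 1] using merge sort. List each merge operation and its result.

Divide and conquer:
  Merge [35] + [1] -> [1, 35]
  Merge [-3] + [12] -> [-3, 12]
  Merge [1, 35] + [-3, 12] -> [-3, 1, 12, 35]
  Merge [26] + [31] -> [26, 31]
  Merge [26] + [1] -> [1, 26]
  Merge [26, 31] + [1, 26] -> [1, 26, 26, 31]
  Merge [-3, 1, 12, 35] + [1, 26, 26, 31] -> [-3, 1, 1, 12, 26, 26, 31, 35]


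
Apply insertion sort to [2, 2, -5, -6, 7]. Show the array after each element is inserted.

First element 2 is already 'sorted'
Insert 2: shifted 0 elements -> [2, 2, -5, -6, 7]
Insert -5: shifted 2 elements -> [-5, 2, 2, -6, 7]
Insert -6: shifted 3 elements -> [-6, -5, 2, 2, 7]
Insert 7: shifted 0 elements -> [-6, -5, 2, 2, 7]


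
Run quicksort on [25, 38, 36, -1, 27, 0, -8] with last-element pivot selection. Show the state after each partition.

Partition 1: pivot=-8 at index 0 -> [-8, 38, 36, -1, 27, 0, 25]
Partition 2: pivot=25 at index 3 -> [-8, -1, 0, 25, 27, 36, 38]
Partition 3: pivot=0 at index 2 -> [-8, -1, 0, 25, 27, 36, 38]
Partition 4: pivot=38 at index 6 -> [-8, -1, 0, 25, 27, 36, 38]
Partition 5: pivot=36 at index 5 -> [-8, -1, 0, 25, 27, 36, 38]


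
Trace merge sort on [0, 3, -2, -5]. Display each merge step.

Divide and conquer:
  Merge [0] + [3] -> [0, 3]
  Merge [-2] + [-5] -> [-5, -2]
  Merge [0, 3] + [-5, -2] -> [-5, -2, 0, 3]


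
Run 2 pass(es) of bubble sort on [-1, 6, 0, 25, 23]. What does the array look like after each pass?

After pass 1: [-1, 0, 6, 23, 25] (2 swaps)
After pass 2: [-1, 0, 6, 23, 25] (0 swaps)
Total swaps: 2


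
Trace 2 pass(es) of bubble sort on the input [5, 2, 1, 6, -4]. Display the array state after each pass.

After pass 1: [2, 1, 5, -4, 6] (3 swaps)
After pass 2: [1, 2, -4, 5, 6] (2 swaps)
Total swaps: 5


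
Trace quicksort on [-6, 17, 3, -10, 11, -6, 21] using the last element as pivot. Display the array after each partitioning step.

Partition 1: pivot=21 at index 6 -> [-6, 17, 3, -10, 11, -6, 21]
Partition 2: pivot=-6 at index 2 -> [-6, -10, -6, 17, 11, 3, 21]
Partition 3: pivot=-10 at index 0 -> [-10, -6, -6, 17, 11, 3, 21]
Partition 4: pivot=3 at index 3 -> [-10, -6, -6, 3, 11, 17, 21]
Partition 5: pivot=17 at index 5 -> [-10, -6, -6, 3, 11, 17, 21]


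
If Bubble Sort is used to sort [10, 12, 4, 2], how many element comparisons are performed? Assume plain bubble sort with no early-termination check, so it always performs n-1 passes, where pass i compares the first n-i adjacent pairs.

Pass 1: compare adjacent pairs (0,1)..(2,3) = 3 comparison(s), 2 swap(s) -> [10, 4, 2, 12]
Pass 2: compare adjacent pairs (0,1)..(1,2) = 2 comparison(s), 2 swap(s) -> [4, 2, 10, 12]
Pass 3: compare adjacent pairs (0,1)..(0,1) = 1 comparison(s), 1 swap(s) -> [2, 4, 10, 12]
Total comparisons: 3 + 2 + 1 = 6


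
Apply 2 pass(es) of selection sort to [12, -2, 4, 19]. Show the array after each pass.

Pass 1: Select minimum -2 at index 1, swap -> [-2, 12, 4, 19]
Pass 2: Select minimum 4 at index 2, swap -> [-2, 4, 12, 19]


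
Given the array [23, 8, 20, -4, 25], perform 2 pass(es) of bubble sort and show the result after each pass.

After pass 1: [8, 20, -4, 23, 25] (3 swaps)
After pass 2: [8, -4, 20, 23, 25] (1 swaps)
Total swaps: 4


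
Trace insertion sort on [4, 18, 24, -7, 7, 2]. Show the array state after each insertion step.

First element 4 is already 'sorted'
Insert 18: shifted 0 elements -> [4, 18, 24, -7, 7, 2]
Insert 24: shifted 0 elements -> [4, 18, 24, -7, 7, 2]
Insert -7: shifted 3 elements -> [-7, 4, 18, 24, 7, 2]
Insert 7: shifted 2 elements -> [-7, 4, 7, 18, 24, 2]
Insert 2: shifted 4 elements -> [-7, 2, 4, 7, 18, 24]


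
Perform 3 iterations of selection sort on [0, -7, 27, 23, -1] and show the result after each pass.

Pass 1: Select minimum -7 at index 1, swap -> [-7, 0, 27, 23, -1]
Pass 2: Select minimum -1 at index 4, swap -> [-7, -1, 27, 23, 0]
Pass 3: Select minimum 0 at index 4, swap -> [-7, -1, 0, 23, 27]


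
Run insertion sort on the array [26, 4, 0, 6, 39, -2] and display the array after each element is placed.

First element 26 is already 'sorted'
Insert 4: shifted 1 elements -> [4, 26, 0, 6, 39, -2]
Insert 0: shifted 2 elements -> [0, 4, 26, 6, 39, -2]
Insert 6: shifted 1 elements -> [0, 4, 6, 26, 39, -2]
Insert 39: shifted 0 elements -> [0, 4, 6, 26, 39, -2]
Insert -2: shifted 5 elements -> [-2, 0, 4, 6, 26, 39]


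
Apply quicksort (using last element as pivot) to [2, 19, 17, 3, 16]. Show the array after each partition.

Partition 1: pivot=16 at index 2 -> [2, 3, 16, 19, 17]
Partition 2: pivot=3 at index 1 -> [2, 3, 16, 19, 17]
Partition 3: pivot=17 at index 3 -> [2, 3, 16, 17, 19]


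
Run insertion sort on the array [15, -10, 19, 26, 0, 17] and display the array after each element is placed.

First element 15 is already 'sorted'
Insert -10: shifted 1 elements -> [-10, 15, 19, 26, 0, 17]
Insert 19: shifted 0 elements -> [-10, 15, 19, 26, 0, 17]
Insert 26: shifted 0 elements -> [-10, 15, 19, 26, 0, 17]
Insert 0: shifted 3 elements -> [-10, 0, 15, 19, 26, 17]
Insert 17: shifted 2 elements -> [-10, 0, 15, 17, 19, 26]


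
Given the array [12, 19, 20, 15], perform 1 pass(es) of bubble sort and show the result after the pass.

After pass 1: [12, 19, 15, 20] (1 swaps)
Total swaps: 1


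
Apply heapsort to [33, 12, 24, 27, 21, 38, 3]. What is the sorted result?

Build heap: [38, 27, 33, 12, 21, 24, 3]
Extract 38: [33, 27, 24, 12, 21, 3, 38]
Extract 33: [27, 21, 24, 12, 3, 33, 38]
Extract 27: [24, 21, 3, 12, 27, 33, 38]
Extract 24: [21, 12, 3, 24, 27, 33, 38]
Extract 21: [12, 3, 21, 24, 27, 33, 38]
Extract 12: [3, 12, 21, 24, 27, 33, 38]


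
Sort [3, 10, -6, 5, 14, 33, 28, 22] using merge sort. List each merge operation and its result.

Divide and conquer:
  Merge [3] + [10] -> [3, 10]
  Merge [-6] + [5] -> [-6, 5]
  Merge [3, 10] + [-6, 5] -> [-6, 3, 5, 10]
  Merge [14] + [33] -> [14, 33]
  Merge [28] + [22] -> [22, 28]
  Merge [14, 33] + [22, 28] -> [14, 22, 28, 33]
  Merge [-6, 3, 5, 10] + [14, 22, 28, 33] -> [-6, 3, 5, 10, 14, 22, 28, 33]


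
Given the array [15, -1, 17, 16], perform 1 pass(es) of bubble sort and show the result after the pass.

After pass 1: [-1, 15, 16, 17] (2 swaps)
Total swaps: 2


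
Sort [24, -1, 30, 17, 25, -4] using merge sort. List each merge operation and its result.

Divide and conquer:
  Merge [-1] + [30] -> [-1, 30]
  Merge [24] + [-1, 30] -> [-1, 24, 30]
  Merge [25] + [-4] -> [-4, 25]
  Merge [17] + [-4, 25] -> [-4, 17, 25]
  Merge [-1, 24, 30] + [-4, 17, 25] -> [-4, -1, 17, 24, 25, 30]


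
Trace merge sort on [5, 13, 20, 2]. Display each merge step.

Divide and conquer:
  Merge [5] + [13] -> [5, 13]
  Merge [20] + [2] -> [2, 20]
  Merge [5, 13] + [2, 20] -> [2, 5, 13, 20]


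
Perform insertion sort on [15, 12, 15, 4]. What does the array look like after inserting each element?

First element 15 is already 'sorted'
Insert 12: shifted 1 elements -> [12, 15, 15, 4]
Insert 15: shifted 0 elements -> [12, 15, 15, 4]
Insert 4: shifted 3 elements -> [4, 12, 15, 15]


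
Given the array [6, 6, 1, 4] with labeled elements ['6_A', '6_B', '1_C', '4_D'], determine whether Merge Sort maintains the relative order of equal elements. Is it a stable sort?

Trace Merge Sort on the labeled array (the key is the number; the letter only tracks identity):
  Merge [6_A] + [6_B] -> [6_A, 6_B]
  Merge [1_C] + [4_D] -> [1_C, 4_D]
  Merge [6_A, 6_B] + [1_C, 4_D] -> [1_C, 4_D, 6_A, 6_B]
Final order: [1_C, 4_D, 6_A, 6_B]
Equal keys:
  value 6: originally 6_A, 6_B; after sorting 6_A, 6_B -> order preserved
All equal keys kept their original relative order. Merge Sort is stable: when the heads of the two halves are equal the merge takes from the left half first.
Answer: Stable


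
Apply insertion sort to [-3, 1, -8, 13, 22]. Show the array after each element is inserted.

First element -3 is already 'sorted'
Insert 1: shifted 0 elements -> [-3, 1, -8, 13, 22]
Insert -8: shifted 2 elements -> [-8, -3, 1, 13, 22]
Insert 13: shifted 0 elements -> [-8, -3, 1, 13, 22]
Insert 22: shifted 0 elements -> [-8, -3, 1, 13, 22]


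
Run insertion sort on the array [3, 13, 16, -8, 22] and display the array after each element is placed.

First element 3 is already 'sorted'
Insert 13: shifted 0 elements -> [3, 13, 16, -8, 22]
Insert 16: shifted 0 elements -> [3, 13, 16, -8, 22]
Insert -8: shifted 3 elements -> [-8, 3, 13, 16, 22]
Insert 22: shifted 0 elements -> [-8, 3, 13, 16, 22]


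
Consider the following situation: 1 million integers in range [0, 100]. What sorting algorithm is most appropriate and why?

Best choice: Counting sort
Reason: O(n + k) where k=100 is small; linear time beats O(n log n)


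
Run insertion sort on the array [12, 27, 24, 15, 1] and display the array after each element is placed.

First element 12 is already 'sorted'
Insert 27: shifted 0 elements -> [12, 27, 24, 15, 1]
Insert 24: shifted 1 elements -> [12, 24, 27, 15, 1]
Insert 15: shifted 2 elements -> [12, 15, 24, 27, 1]
Insert 1: shifted 4 elements -> [1, 12, 15, 24, 27]


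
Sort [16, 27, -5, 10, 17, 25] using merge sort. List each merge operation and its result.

Divide and conquer:
  Merge [27] + [-5] -> [-5, 27]
  Merge [16] + [-5, 27] -> [-5, 16, 27]
  Merge [17] + [25] -> [17, 25]
  Merge [10] + [17, 25] -> [10, 17, 25]
  Merge [-5, 16, 27] + [10, 17, 25] -> [-5, 10, 16, 17, 25, 27]


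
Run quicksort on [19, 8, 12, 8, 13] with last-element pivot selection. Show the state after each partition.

Partition 1: pivot=13 at index 3 -> [8, 12, 8, 13, 19]
Partition 2: pivot=8 at index 1 -> [8, 8, 12, 13, 19]


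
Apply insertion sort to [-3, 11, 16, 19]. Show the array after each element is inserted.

First element -3 is already 'sorted'
Insert 11: shifted 0 elements -> [-3, 11, 16, 19]
Insert 16: shifted 0 elements -> [-3, 11, 16, 19]
Insert 19: shifted 0 elements -> [-3, 11, 16, 19]


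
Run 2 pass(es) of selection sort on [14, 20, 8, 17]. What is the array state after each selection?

Pass 1: Select minimum 8 at index 2, swap -> [8, 20, 14, 17]
Pass 2: Select minimum 14 at index 2, swap -> [8, 14, 20, 17]


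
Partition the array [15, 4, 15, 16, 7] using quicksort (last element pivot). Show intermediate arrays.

Partition 1: pivot=7 at index 1 -> [4, 7, 15, 16, 15]
Partition 2: pivot=15 at index 3 -> [4, 7, 15, 15, 16]


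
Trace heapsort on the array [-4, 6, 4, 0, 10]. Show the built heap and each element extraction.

Build heap: [10, 6, 4, 0, -4]
Extract 10: [6, 0, 4, -4, 10]
Extract 6: [4, 0, -4, 6, 10]
Extract 4: [0, -4, 4, 6, 10]
Extract 0: [-4, 0, 4, 6, 10]


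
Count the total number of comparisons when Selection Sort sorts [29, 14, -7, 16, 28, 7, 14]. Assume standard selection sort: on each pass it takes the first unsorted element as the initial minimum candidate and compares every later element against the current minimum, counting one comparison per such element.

Pass 1: scan indices 1..6 for the minimum = 6 comparison(s); min is -7, place at index 0 -> [-7, 14, 29, 16, 28, 7, 14]
Pass 2: scan indices 2..6 for the minimum = 5 comparison(s); min is 7, place at index 1 -> [-7, 7, 29, 16, 28, 14, 14]
Pass 3: scan indices 3..6 for the minimum = 4 comparison(s); min is 14, place at index 2 -> [-7, 7, 14, 16, 28, 29, 14]
Pass 4: scan indices 4..6 for the minimum = 3 comparison(s); min is 14, place at index 3 -> [-7, 7, 14, 14, 28, 29, 16]
Pass 5: scan indices 5..6 for the minimum = 2 comparison(s); min is 16, place at index 4 -> [-7, 7, 14, 14, 16, 29, 28]
Pass 6: scan indices 6..6 for the minimum = 1 comparison(s); min is 28, place at index 5 -> [-7, 7, 14, 14, 16, 28, 29]
Selection sort always scans the whole unsorted suffix, so the count is (n-1) + (n-2) + ... + 1 = n(n-1)/2 = 7*6/2 = 21 regardless of the input order.
Total comparisons: 6 + 5 + 4 + 3 + 2 + 1 = 21


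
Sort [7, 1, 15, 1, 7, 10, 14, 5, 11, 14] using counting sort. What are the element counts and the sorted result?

Count array: [0, 2, 0, 0, 0, 1, 0, 2, 0, 0, 1, 1, 0, 0, 2, 1]
(count[i] = number of elements equal to i)
Cumulative count: [0, 2, 2, 2, 2, 3, 3, 5, 5, 5, 6, 7, 7, 7, 9, 10]
Sorted: [1, 1, 5, 7, 7, 10, 11, 14, 14, 15]


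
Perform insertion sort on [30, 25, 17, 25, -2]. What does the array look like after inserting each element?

First element 30 is already 'sorted'
Insert 25: shifted 1 elements -> [25, 30, 17, 25, -2]
Insert 17: shifted 2 elements -> [17, 25, 30, 25, -2]
Insert 25: shifted 1 elements -> [17, 25, 25, 30, -2]
Insert -2: shifted 4 elements -> [-2, 17, 25, 25, 30]


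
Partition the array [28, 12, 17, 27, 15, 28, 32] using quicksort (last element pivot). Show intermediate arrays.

Partition 1: pivot=32 at index 6 -> [28, 12, 17, 27, 15, 28, 32]
Partition 2: pivot=28 at index 5 -> [28, 12, 17, 27, 15, 28, 32]
Partition 3: pivot=15 at index 1 -> [12, 15, 17, 27, 28, 28, 32]
Partition 4: pivot=28 at index 4 -> [12, 15, 17, 27, 28, 28, 32]
Partition 5: pivot=27 at index 3 -> [12, 15, 17, 27, 28, 28, 32]


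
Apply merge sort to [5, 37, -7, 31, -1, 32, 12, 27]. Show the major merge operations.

Divide and conquer:
  Merge [5] + [37] -> [5, 37]
  Merge [-7] + [31] -> [-7, 31]
  Merge [5, 37] + [-7, 31] -> [-7, 5, 31, 37]
  Merge [-1] + [32] -> [-1, 32]
  Merge [12] + [27] -> [12, 27]
  Merge [-1, 32] + [12, 27] -> [-1, 12, 27, 32]
  Merge [-7, 5, 31, 37] + [-1, 12, 27, 32] -> [-7, -1, 5, 12, 27, 31, 32, 37]


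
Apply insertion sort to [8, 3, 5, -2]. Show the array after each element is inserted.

First element 8 is already 'sorted'
Insert 3: shifted 1 elements -> [3, 8, 5, -2]
Insert 5: shifted 1 elements -> [3, 5, 8, -2]
Insert -2: shifted 3 elements -> [-2, 3, 5, 8]


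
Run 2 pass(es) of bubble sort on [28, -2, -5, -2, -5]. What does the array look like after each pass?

After pass 1: [-2, -5, -2, -5, 28] (4 swaps)
After pass 2: [-5, -2, -5, -2, 28] (2 swaps)
Total swaps: 6


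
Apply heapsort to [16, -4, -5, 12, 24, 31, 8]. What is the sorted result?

Build heap: [31, 24, 16, 12, -4, -5, 8]
Extract 31: [24, 12, 16, 8, -4, -5, 31]
Extract 24: [16, 12, -5, 8, -4, 24, 31]
Extract 16: [12, 8, -5, -4, 16, 24, 31]
Extract 12: [8, -4, -5, 12, 16, 24, 31]
Extract 8: [-4, -5, 8, 12, 16, 24, 31]
Extract -4: [-5, -4, 8, 12, 16, 24, 31]


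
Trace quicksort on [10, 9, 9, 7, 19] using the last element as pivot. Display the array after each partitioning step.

Partition 1: pivot=19 at index 4 -> [10, 9, 9, 7, 19]
Partition 2: pivot=7 at index 0 -> [7, 9, 9, 10, 19]
Partition 3: pivot=10 at index 3 -> [7, 9, 9, 10, 19]
Partition 4: pivot=9 at index 2 -> [7, 9, 9, 10, 19]


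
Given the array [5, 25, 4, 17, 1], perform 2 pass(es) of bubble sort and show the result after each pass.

After pass 1: [5, 4, 17, 1, 25] (3 swaps)
After pass 2: [4, 5, 1, 17, 25] (2 swaps)
Total swaps: 5


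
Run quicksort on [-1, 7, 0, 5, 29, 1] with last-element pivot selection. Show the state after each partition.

Partition 1: pivot=1 at index 2 -> [-1, 0, 1, 5, 29, 7]
Partition 2: pivot=0 at index 1 -> [-1, 0, 1, 5, 29, 7]
Partition 3: pivot=7 at index 4 -> [-1, 0, 1, 5, 7, 29]


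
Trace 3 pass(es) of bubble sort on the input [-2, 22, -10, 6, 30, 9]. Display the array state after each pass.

After pass 1: [-2, -10, 6, 22, 9, 30] (3 swaps)
After pass 2: [-10, -2, 6, 9, 22, 30] (2 swaps)
After pass 3: [-10, -2, 6, 9, 22, 30] (0 swaps)
Total swaps: 5


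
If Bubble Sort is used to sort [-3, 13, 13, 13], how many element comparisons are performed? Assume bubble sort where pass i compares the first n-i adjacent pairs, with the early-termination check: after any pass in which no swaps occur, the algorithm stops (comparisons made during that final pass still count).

Pass 1: compare adjacent pairs (0,1)..(2,3) = 3 comparison(s), 0 swap(s) -> [-3, 13, 13, 13]
No swaps in this pass, so bubble sort stops here.
Total comparisons: 3 = 3


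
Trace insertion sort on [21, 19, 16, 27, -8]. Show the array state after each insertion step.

First element 21 is already 'sorted'
Insert 19: shifted 1 elements -> [19, 21, 16, 27, -8]
Insert 16: shifted 2 elements -> [16, 19, 21, 27, -8]
Insert 27: shifted 0 elements -> [16, 19, 21, 27, -8]
Insert -8: shifted 4 elements -> [-8, 16, 19, 21, 27]


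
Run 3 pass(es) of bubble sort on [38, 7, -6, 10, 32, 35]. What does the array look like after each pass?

After pass 1: [7, -6, 10, 32, 35, 38] (5 swaps)
After pass 2: [-6, 7, 10, 32, 35, 38] (1 swaps)
After pass 3: [-6, 7, 10, 32, 35, 38] (0 swaps)
Total swaps: 6


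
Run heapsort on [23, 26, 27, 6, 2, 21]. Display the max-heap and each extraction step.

Build heap: [27, 26, 23, 6, 2, 21]
Extract 27: [26, 21, 23, 6, 2, 27]
Extract 26: [23, 21, 2, 6, 26, 27]
Extract 23: [21, 6, 2, 23, 26, 27]
Extract 21: [6, 2, 21, 23, 26, 27]
Extract 6: [2, 6, 21, 23, 26, 27]


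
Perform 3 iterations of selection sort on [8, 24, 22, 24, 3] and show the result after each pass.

Pass 1: Select minimum 3 at index 4, swap -> [3, 24, 22, 24, 8]
Pass 2: Select minimum 8 at index 4, swap -> [3, 8, 22, 24, 24]
Pass 3: Select minimum 22 at index 2, swap -> [3, 8, 22, 24, 24]


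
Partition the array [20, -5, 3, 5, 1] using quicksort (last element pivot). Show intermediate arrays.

Partition 1: pivot=1 at index 1 -> [-5, 1, 3, 5, 20]
Partition 2: pivot=20 at index 4 -> [-5, 1, 3, 5, 20]
Partition 3: pivot=5 at index 3 -> [-5, 1, 3, 5, 20]


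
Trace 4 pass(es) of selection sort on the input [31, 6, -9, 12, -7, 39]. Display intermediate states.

Pass 1: Select minimum -9 at index 2, swap -> [-9, 6, 31, 12, -7, 39]
Pass 2: Select minimum -7 at index 4, swap -> [-9, -7, 31, 12, 6, 39]
Pass 3: Select minimum 6 at index 4, swap -> [-9, -7, 6, 12, 31, 39]
Pass 4: Select minimum 12 at index 3, swap -> [-9, -7, 6, 12, 31, 39]


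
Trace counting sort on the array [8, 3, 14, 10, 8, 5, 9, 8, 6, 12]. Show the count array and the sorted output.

Count array: [0, 0, 0, 1, 0, 1, 1, 0, 3, 1, 1, 0, 1, 0, 1]
(count[i] = number of elements equal to i)
Cumulative count: [0, 0, 0, 1, 1, 2, 3, 3, 6, 7, 8, 8, 9, 9, 10]
Sorted: [3, 5, 6, 8, 8, 8, 9, 10, 12, 14]


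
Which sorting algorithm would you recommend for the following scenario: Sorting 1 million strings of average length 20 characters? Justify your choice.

Best choice: MSD radix sort or Mergesort
Reason: MSD radix sort is a non-comparison sort that buckets the strings by successive character positions, running in time proportional to the total number of characters examined rather than O(n log n) string comparisons; mergesort is a stable O(n log n)-comparison alternative that works for arbitrary variable-length keys


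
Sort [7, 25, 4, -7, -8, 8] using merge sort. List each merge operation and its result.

Divide and conquer:
  Merge [25] + [4] -> [4, 25]
  Merge [7] + [4, 25] -> [4, 7, 25]
  Merge [-8] + [8] -> [-8, 8]
  Merge [-7] + [-8, 8] -> [-8, -7, 8]
  Merge [4, 7, 25] + [-8, -7, 8] -> [-8, -7, 4, 7, 8, 25]


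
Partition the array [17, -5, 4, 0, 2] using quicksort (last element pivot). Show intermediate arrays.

Partition 1: pivot=2 at index 2 -> [-5, 0, 2, 17, 4]
Partition 2: pivot=0 at index 1 -> [-5, 0, 2, 17, 4]
Partition 3: pivot=4 at index 3 -> [-5, 0, 2, 4, 17]


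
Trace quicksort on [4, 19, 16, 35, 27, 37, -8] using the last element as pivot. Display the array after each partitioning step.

Partition 1: pivot=-8 at index 0 -> [-8, 19, 16, 35, 27, 37, 4]
Partition 2: pivot=4 at index 1 -> [-8, 4, 16, 35, 27, 37, 19]
Partition 3: pivot=19 at index 3 -> [-8, 4, 16, 19, 27, 37, 35]
Partition 4: pivot=35 at index 5 -> [-8, 4, 16, 19, 27, 35, 37]


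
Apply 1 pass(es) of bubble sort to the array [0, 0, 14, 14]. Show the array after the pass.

After pass 1: [0, 0, 14, 14] (0 swaps)
Total swaps: 0


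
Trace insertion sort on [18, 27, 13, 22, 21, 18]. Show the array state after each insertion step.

First element 18 is already 'sorted'
Insert 27: shifted 0 elements -> [18, 27, 13, 22, 21, 18]
Insert 13: shifted 2 elements -> [13, 18, 27, 22, 21, 18]
Insert 22: shifted 1 elements -> [13, 18, 22, 27, 21, 18]
Insert 21: shifted 2 elements -> [13, 18, 21, 22, 27, 18]
Insert 18: shifted 3 elements -> [13, 18, 18, 21, 22, 27]


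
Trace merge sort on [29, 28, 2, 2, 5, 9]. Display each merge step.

Divide and conquer:
  Merge [28] + [2] -> [2, 28]
  Merge [29] + [2, 28] -> [2, 28, 29]
  Merge [5] + [9] -> [5, 9]
  Merge [2] + [5, 9] -> [2, 5, 9]
  Merge [2, 28, 29] + [2, 5, 9] -> [2, 2, 5, 9, 28, 29]


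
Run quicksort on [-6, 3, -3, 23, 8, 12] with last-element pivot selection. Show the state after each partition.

Partition 1: pivot=12 at index 4 -> [-6, 3, -3, 8, 12, 23]
Partition 2: pivot=8 at index 3 -> [-6, 3, -3, 8, 12, 23]
Partition 3: pivot=-3 at index 1 -> [-6, -3, 3, 8, 12, 23]


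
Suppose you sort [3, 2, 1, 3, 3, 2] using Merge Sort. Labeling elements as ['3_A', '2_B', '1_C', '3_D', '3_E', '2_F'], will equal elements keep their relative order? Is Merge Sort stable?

Trace Merge Sort on the labeled array (the key is the number; the letter only tracks identity):
  Merge [2_B] + [1_C] -> [1_C, 2_B]
  Merge [3_A] + [1_C, 2_B] -> [1_C, 2_B, 3_A]
  Merge [3_E] + [2_F] -> [2_F, 3_E]
  Merge [3_D] + [2_F, 3_E] -> [2_F, 3_D, 3_E]
  Merge [1_C, 2_B, 3_A] + [2_F, 3_D, 3_E] -> [1_C, 2_B, 2_F, 3_A, 3_D, 3_E]
Final order: [1_C, 2_B, 2_F, 3_A, 3_D, 3_E]
Equal keys:
  value 2: originally 2_B, 2_F; after sorting 2_B, 2_F -> order preserved
  value 3: originally 3_A, 3_D, 3_E; after sorting 3_A, 3_D, 3_E -> order preserved
All equal keys kept their original relative order. Merge Sort is stable: when the heads of the two halves are equal the merge takes from the left half first.
Answer: Stable


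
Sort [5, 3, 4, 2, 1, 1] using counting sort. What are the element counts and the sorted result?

Count array: [0, 2, 1, 1, 1, 1]
(count[i] = number of elements equal to i)
Cumulative count: [0, 2, 3, 4, 5, 6]
Sorted: [1, 1, 2, 3, 4, 5]


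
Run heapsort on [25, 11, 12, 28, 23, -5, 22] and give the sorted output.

Build heap: [28, 25, 22, 11, 23, -5, 12]
Extract 28: [25, 23, 22, 11, 12, -5, 28]
Extract 25: [23, 12, 22, 11, -5, 25, 28]
Extract 23: [22, 12, -5, 11, 23, 25, 28]
Extract 22: [12, 11, -5, 22, 23, 25, 28]
Extract 12: [11, -5, 12, 22, 23, 25, 28]
Extract 11: [-5, 11, 12, 22, 23, 25, 28]


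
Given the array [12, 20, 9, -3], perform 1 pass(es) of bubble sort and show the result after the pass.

After pass 1: [12, 9, -3, 20] (2 swaps)
Total swaps: 2


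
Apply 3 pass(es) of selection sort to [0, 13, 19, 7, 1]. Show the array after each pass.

Pass 1: Select minimum 0 at index 0, swap -> [0, 13, 19, 7, 1]
Pass 2: Select minimum 1 at index 4, swap -> [0, 1, 19, 7, 13]
Pass 3: Select minimum 7 at index 3, swap -> [0, 1, 7, 19, 13]


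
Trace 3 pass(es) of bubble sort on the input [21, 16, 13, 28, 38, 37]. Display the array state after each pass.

After pass 1: [16, 13, 21, 28, 37, 38] (3 swaps)
After pass 2: [13, 16, 21, 28, 37, 38] (1 swaps)
After pass 3: [13, 16, 21, 28, 37, 38] (0 swaps)
Total swaps: 4


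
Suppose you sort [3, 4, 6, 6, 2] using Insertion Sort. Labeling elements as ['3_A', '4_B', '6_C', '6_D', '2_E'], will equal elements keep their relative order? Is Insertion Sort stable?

Trace Insertion Sort on the labeled array (the key is the number; the letter only tracks identity):
  Insert 4_B at index 1: [3_A, 4_B, 6_C, 6_D, 2_E]
  Insert 6_C at index 2: [3_A, 4_B, 6_C, 6_D, 2_E]
  Insert 6_D at index 3: [3_A, 4_B, 6_C, 6_D, 2_E]
  Insert 2_E at index 0: [2_E, 3_A, 4_B, 6_C, 6_D]
Final order: [2_E, 3_A, 4_B, 6_C, 6_D]
Equal keys:
  value 6: originally 6_C, 6_D; after sorting 6_C, 6_D -> order preserved
All equal keys kept their original relative order. Insertion Sort is stable: elements are shifted only while they are strictly greater than the key, so a key is inserted after any equal elements already placed.
Answer: Stable


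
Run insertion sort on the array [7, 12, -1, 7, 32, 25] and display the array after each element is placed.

First element 7 is already 'sorted'
Insert 12: shifted 0 elements -> [7, 12, -1, 7, 32, 25]
Insert -1: shifted 2 elements -> [-1, 7, 12, 7, 32, 25]
Insert 7: shifted 1 elements -> [-1, 7, 7, 12, 32, 25]
Insert 32: shifted 0 elements -> [-1, 7, 7, 12, 32, 25]
Insert 25: shifted 1 elements -> [-1, 7, 7, 12, 25, 32]


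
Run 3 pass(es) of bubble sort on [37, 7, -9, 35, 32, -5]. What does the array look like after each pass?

After pass 1: [7, -9, 35, 32, -5, 37] (5 swaps)
After pass 2: [-9, 7, 32, -5, 35, 37] (3 swaps)
After pass 3: [-9, 7, -5, 32, 35, 37] (1 swaps)
Total swaps: 9


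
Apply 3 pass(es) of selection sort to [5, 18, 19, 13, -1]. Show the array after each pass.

Pass 1: Select minimum -1 at index 4, swap -> [-1, 18, 19, 13, 5]
Pass 2: Select minimum 5 at index 4, swap -> [-1, 5, 19, 13, 18]
Pass 3: Select minimum 13 at index 3, swap -> [-1, 5, 13, 19, 18]


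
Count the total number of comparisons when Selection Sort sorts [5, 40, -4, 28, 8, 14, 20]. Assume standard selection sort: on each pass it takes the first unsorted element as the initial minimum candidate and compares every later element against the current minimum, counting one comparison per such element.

Pass 1: scan indices 1..6 for the minimum = 6 comparison(s); min is -4, place at index 0 -> [-4, 40, 5, 28, 8, 14, 20]
Pass 2: scan indices 2..6 for the minimum = 5 comparison(s); min is 5, place at index 1 -> [-4, 5, 40, 28, 8, 14, 20]
Pass 3: scan indices 3..6 for the minimum = 4 comparison(s); min is 8, place at index 2 -> [-4, 5, 8, 28, 40, 14, 20]
Pass 4: scan indices 4..6 for the minimum = 3 comparison(s); min is 14, place at index 3 -> [-4, 5, 8, 14, 40, 28, 20]
Pass 5: scan indices 5..6 for the minimum = 2 comparison(s); min is 20, place at index 4 -> [-4, 5, 8, 14, 20, 28, 40]
Pass 6: scan indices 6..6 for the minimum = 1 comparison(s); min is 28, place at index 5 -> [-4, 5, 8, 14, 20, 28, 40]
Selection sort always scans the whole unsorted suffix, so the count is (n-1) + (n-2) + ... + 1 = n(n-1)/2 = 7*6/2 = 21 regardless of the input order.
Total comparisons: 6 + 5 + 4 + 3 + 2 + 1 = 21


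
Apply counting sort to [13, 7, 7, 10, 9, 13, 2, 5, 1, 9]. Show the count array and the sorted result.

Count array: [0, 1, 1, 0, 0, 1, 0, 2, 0, 2, 1, 0, 0, 2]
(count[i] = number of elements equal to i)
Cumulative count: [0, 1, 2, 2, 2, 3, 3, 5, 5, 7, 8, 8, 8, 10]
Sorted: [1, 2, 5, 7, 7, 9, 9, 10, 13, 13]


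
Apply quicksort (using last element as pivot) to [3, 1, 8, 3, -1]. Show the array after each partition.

Partition 1: pivot=-1 at index 0 -> [-1, 1, 8, 3, 3]
Partition 2: pivot=3 at index 3 -> [-1, 1, 3, 3, 8]
Partition 3: pivot=3 at index 2 -> [-1, 1, 3, 3, 8]


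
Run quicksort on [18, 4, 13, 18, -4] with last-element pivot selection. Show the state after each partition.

Partition 1: pivot=-4 at index 0 -> [-4, 4, 13, 18, 18]
Partition 2: pivot=18 at index 4 -> [-4, 4, 13, 18, 18]
Partition 3: pivot=18 at index 3 -> [-4, 4, 13, 18, 18]
Partition 4: pivot=13 at index 2 -> [-4, 4, 13, 18, 18]


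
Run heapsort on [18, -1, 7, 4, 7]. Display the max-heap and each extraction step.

Build heap: [18, 7, 7, 4, -1]
Extract 18: [7, 4, 7, -1, 18]
Extract 7: [7, 4, -1, 7, 18]
Extract 7: [4, -1, 7, 7, 18]
Extract 4: [-1, 4, 7, 7, 18]


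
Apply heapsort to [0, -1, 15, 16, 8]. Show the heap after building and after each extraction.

Build heap: [16, 8, 15, -1, 0]
Extract 16: [15, 8, 0, -1, 16]
Extract 15: [8, -1, 0, 15, 16]
Extract 8: [0, -1, 8, 15, 16]
Extract 0: [-1, 0, 8, 15, 16]


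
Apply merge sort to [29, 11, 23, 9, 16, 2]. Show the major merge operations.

Divide and conquer:
  Merge [11] + [23] -> [11, 23]
  Merge [29] + [11, 23] -> [11, 23, 29]
  Merge [16] + [2] -> [2, 16]
  Merge [9] + [2, 16] -> [2, 9, 16]
  Merge [11, 23, 29] + [2, 9, 16] -> [2, 9, 11, 16, 23, 29]


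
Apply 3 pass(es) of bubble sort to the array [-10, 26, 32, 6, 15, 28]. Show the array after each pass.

After pass 1: [-10, 26, 6, 15, 28, 32] (3 swaps)
After pass 2: [-10, 6, 15, 26, 28, 32] (2 swaps)
After pass 3: [-10, 6, 15, 26, 28, 32] (0 swaps)
Total swaps: 5


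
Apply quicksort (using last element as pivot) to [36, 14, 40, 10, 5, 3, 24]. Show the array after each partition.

Partition 1: pivot=24 at index 4 -> [14, 10, 5, 3, 24, 36, 40]
Partition 2: pivot=3 at index 0 -> [3, 10, 5, 14, 24, 36, 40]
Partition 3: pivot=14 at index 3 -> [3, 10, 5, 14, 24, 36, 40]
Partition 4: pivot=5 at index 1 -> [3, 5, 10, 14, 24, 36, 40]
Partition 5: pivot=40 at index 6 -> [3, 5, 10, 14, 24, 36, 40]


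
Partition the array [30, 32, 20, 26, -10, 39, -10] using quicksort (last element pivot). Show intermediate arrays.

Partition 1: pivot=-10 at index 1 -> [-10, -10, 20, 26, 30, 39, 32]
Partition 2: pivot=32 at index 5 -> [-10, -10, 20, 26, 30, 32, 39]
Partition 3: pivot=30 at index 4 -> [-10, -10, 20, 26, 30, 32, 39]
Partition 4: pivot=26 at index 3 -> [-10, -10, 20, 26, 30, 32, 39]


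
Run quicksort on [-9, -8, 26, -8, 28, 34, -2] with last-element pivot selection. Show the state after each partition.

Partition 1: pivot=-2 at index 3 -> [-9, -8, -8, -2, 28, 34, 26]
Partition 2: pivot=-8 at index 2 -> [-9, -8, -8, -2, 28, 34, 26]
Partition 3: pivot=-8 at index 1 -> [-9, -8, -8, -2, 28, 34, 26]
Partition 4: pivot=26 at index 4 -> [-9, -8, -8, -2, 26, 34, 28]
Partition 5: pivot=28 at index 5 -> [-9, -8, -8, -2, 26, 28, 34]


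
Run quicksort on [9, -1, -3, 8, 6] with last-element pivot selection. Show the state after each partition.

Partition 1: pivot=6 at index 2 -> [-1, -3, 6, 8, 9]
Partition 2: pivot=-3 at index 0 -> [-3, -1, 6, 8, 9]
Partition 3: pivot=9 at index 4 -> [-3, -1, 6, 8, 9]


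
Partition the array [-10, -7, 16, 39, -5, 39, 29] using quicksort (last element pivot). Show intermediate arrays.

Partition 1: pivot=29 at index 4 -> [-10, -7, 16, -5, 29, 39, 39]
Partition 2: pivot=-5 at index 2 -> [-10, -7, -5, 16, 29, 39, 39]
Partition 3: pivot=-7 at index 1 -> [-10, -7, -5, 16, 29, 39, 39]
Partition 4: pivot=39 at index 6 -> [-10, -7, -5, 16, 29, 39, 39]


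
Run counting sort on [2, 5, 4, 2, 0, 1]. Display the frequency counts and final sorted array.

Count array: [1, 1, 2, 0, 1, 1]
(count[i] = number of elements equal to i)
Cumulative count: [1, 2, 4, 4, 5, 6]
Sorted: [0, 1, 2, 2, 4, 5]


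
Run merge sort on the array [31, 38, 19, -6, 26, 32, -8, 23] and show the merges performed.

Divide and conquer:
  Merge [31] + [38] -> [31, 38]
  Merge [19] + [-6] -> [-6, 19]
  Merge [31, 38] + [-6, 19] -> [-6, 19, 31, 38]
  Merge [26] + [32] -> [26, 32]
  Merge [-8] + [23] -> [-8, 23]
  Merge [26, 32] + [-8, 23] -> [-8, 23, 26, 32]
  Merge [-6, 19, 31, 38] + [-8, 23, 26, 32] -> [-8, -6, 19, 23, 26, 31, 32, 38]


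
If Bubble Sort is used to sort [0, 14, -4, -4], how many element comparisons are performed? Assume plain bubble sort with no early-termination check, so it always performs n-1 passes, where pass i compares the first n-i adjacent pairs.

Pass 1: compare adjacent pairs (0,1)..(2,3) = 3 comparison(s), 2 swap(s) -> [0, -4, -4, 14]
Pass 2: compare adjacent pairs (0,1)..(1,2) = 2 comparison(s), 2 swap(s) -> [-4, -4, 0, 14]
Pass 3: compare adjacent pairs (0,1)..(0,1) = 1 comparison(s), 0 swap(s) -> [-4, -4, 0, 14]
Total comparisons: 3 + 2 + 1 = 6


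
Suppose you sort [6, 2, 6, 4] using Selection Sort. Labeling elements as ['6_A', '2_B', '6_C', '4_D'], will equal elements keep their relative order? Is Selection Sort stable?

Trace Selection Sort on the labeled array (the key is the number; the letter only tracks identity):
  Pass 1: minimum of unsorted part is 2_B at index 1; swap it with 6_A at index 0 -> [2_B, 6_A, 6_C, 4_D]
  Pass 2: minimum of unsorted part is 4_D at index 3; swap it with 6_A at index 1 -> [2_B, 4_D, 6_C, 6_A]
  Pass 3: minimum 6_C is already at index 2; no swap -> [2_B, 4_D, 6_C, 6_A]
Final order: [2_B, 4_D, 6_C, 6_A]
Equal keys:
  value 6: originally 6_A, 6_C; after sorting 6_C, 6_A -> order changed
Equal keys were reordered, so Selection Sort is not stable: the long-range swap that moves the minimum into place can carry an element past an equal key. (One such input is enough; an unstable sort may happen to preserve order on other inputs, but it gives no guarantee.)
Answer: Not stable


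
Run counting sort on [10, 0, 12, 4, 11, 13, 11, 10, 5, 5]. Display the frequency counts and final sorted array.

Count array: [1, 0, 0, 0, 1, 2, 0, 0, 0, 0, 2, 2, 1, 1]
(count[i] = number of elements equal to i)
Cumulative count: [1, 1, 1, 1, 2, 4, 4, 4, 4, 4, 6, 8, 9, 10]
Sorted: [0, 4, 5, 5, 10, 10, 11, 11, 12, 13]
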